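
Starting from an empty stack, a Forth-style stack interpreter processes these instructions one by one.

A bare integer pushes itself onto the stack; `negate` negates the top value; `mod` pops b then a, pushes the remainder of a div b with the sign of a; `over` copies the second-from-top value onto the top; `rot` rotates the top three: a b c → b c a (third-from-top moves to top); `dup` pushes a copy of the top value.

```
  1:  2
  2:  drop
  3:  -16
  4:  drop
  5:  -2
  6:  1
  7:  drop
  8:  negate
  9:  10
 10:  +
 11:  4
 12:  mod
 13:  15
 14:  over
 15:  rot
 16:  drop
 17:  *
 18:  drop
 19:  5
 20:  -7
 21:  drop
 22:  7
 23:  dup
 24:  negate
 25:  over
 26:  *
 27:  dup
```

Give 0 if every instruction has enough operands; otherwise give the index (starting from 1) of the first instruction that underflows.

0

2      → 2
drop   → (empty)
-16    → -16
drop   → (empty)
-2     → -2
1      → -2 1
drop   → -2
negate → 2
10     → 2 10
+      → 12
4      → 12 4
mod    → 0
15     → 0 15
over   → 0 15 0
rot    → 15 0 0
drop   → 15 0
*      → 0
drop   → (empty)
5      → 5
-7     → 5 -7
drop   → 5
7      → 5 7
dup    → 5 7 7
negate → 5 7 -7
over   → 5 7 -7 7
*      → 5 7 -49
dup    → 5 7 -49 -49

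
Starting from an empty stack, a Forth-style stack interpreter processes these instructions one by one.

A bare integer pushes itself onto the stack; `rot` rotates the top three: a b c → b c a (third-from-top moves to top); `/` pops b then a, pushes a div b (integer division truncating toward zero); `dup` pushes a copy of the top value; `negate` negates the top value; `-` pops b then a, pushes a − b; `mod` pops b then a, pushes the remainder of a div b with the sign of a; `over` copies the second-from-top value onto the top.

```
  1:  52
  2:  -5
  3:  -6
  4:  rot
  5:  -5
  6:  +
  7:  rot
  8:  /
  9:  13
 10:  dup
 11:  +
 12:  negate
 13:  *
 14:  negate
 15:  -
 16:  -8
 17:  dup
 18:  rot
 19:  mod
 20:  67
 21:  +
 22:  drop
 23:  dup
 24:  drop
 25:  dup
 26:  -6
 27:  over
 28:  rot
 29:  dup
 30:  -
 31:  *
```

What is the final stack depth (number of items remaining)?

3

52     : 52
-5     : 52 -5
-6     : 52 -5 -6
rot    : -5 -6 52
-5     : -5 -6 52 -5
+      : -5 -6 47
rot    : -6 47 -5
/      : -6 -9
13     : -6 -9 13
dup    : -6 -9 13 13
+      : -6 -9 26
negate : -6 -9 -26
*      : -6 234
negate : -6 -234
-      : 228
-8     : 228 -8
dup    : 228 -8 -8
rot    : -8 -8 228
mod    : -8 -8
67     : -8 -8 67
+      : -8 59
drop   : -8
dup    : -8 -8
drop   : -8
dup    : -8 -8
-6     : -8 -8 -6
over   : -8 -8 -6 -8
rot    : -8 -6 -8 -8
dup    : -8 -6 -8 -8 -8
-      : -8 -6 -8 0
*      : -8 -6 0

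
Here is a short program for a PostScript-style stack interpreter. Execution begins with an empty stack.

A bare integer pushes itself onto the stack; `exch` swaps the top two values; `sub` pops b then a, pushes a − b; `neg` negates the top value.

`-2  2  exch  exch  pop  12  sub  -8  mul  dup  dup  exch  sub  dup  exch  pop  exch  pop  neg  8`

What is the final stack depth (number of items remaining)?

2

-2   → [-2]
2    → [-2, 2]
exch → [2, -2]
exch → [-2, 2]
pop  → [-2]
12   → [-2, 12]
sub  → [-14]
-8   → [-14, -8]
mul  → [112]
dup  → [112, 112]
dup  → [112, 112, 112]
exch → [112, 112, 112]
sub  → [112, 0]
dup  → [112, 0, 0]
exch → [112, 0, 0]
pop  → [112, 0]
exch → [0, 112]
pop  → [0]
neg  → [0]
8    → [0, 8]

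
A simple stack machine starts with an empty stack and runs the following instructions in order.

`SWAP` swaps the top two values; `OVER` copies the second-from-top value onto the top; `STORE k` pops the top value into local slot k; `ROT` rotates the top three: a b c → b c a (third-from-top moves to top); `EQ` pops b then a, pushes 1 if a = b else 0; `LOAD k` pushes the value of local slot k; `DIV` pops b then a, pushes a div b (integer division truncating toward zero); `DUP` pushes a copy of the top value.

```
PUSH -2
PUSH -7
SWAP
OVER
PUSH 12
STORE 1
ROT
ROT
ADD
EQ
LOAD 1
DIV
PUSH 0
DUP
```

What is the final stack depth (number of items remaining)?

PUSH -2 : [-2]
PUSH -7 : [-2, -7]
SWAP    : [-7, -2]
OVER    : [-7, -2, -7]
PUSH 12 : [-7, -2, -7, 12]
STORE 1 : [-7, -2, -7]
ROT     : [-2, -7, -7]
ROT     : [-7, -7, -2]
ADD     : [-7, -9]
EQ      : [0]
LOAD 1  : [0, 12]
DIV     : [0]
PUSH 0  : [0, 0]
DUP     : [0, 0, 0]

3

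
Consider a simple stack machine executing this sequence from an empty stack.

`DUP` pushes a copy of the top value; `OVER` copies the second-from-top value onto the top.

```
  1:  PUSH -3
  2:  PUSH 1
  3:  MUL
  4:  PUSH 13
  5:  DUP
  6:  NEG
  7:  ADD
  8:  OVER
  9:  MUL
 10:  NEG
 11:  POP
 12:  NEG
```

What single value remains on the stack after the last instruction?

PUSH -3 : -3
PUSH 1  : -3 1
MUL     : -3
PUSH 13 : -3 13
DUP     : -3 13 13
NEG     : -3 13 -13
ADD     : -3 0
OVER    : -3 0 -3
MUL     : -3 0
NEG     : -3 0
POP     : -3
NEG     : 3

3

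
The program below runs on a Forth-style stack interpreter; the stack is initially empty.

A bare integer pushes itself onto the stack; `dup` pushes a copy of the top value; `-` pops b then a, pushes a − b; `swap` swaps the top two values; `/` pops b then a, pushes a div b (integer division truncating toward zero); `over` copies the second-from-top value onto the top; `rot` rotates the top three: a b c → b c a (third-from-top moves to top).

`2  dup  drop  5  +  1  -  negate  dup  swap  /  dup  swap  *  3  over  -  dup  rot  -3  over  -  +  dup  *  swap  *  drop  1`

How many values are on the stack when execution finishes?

2

2       2
dup     2 2
drop    2
5       2 5
+       7
1       7 1
-       6
negate  -6
dup     -6 -6
swap    -6 -6
/       1
dup     1 1
swap    1 1
*       1
3       1 3
over    1 3 1
-       1 2
dup     1 2 2
rot     2 2 1
-3      2 2 1 -3
over    2 2 1 -3 1
-       2 2 1 -4
+       2 2 -3
dup     2 2 -3 -3
*       2 2 9
swap    2 9 2
*       2 18
drop    2
1       2 1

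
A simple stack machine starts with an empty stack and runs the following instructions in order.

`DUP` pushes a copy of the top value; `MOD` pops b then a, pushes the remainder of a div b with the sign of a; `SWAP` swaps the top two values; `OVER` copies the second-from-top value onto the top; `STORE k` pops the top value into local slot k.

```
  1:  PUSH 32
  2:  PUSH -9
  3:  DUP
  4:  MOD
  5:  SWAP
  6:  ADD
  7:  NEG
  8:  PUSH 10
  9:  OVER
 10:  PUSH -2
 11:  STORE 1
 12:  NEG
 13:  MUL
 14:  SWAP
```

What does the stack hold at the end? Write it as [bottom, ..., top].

PUSH 32 -> [32]
PUSH -9 -> [32, -9]
DUP     -> [32, -9, -9]
MOD     -> [32, 0]
SWAP    -> [0, 32]
ADD     -> [32]
NEG     -> [-32]
PUSH 10 -> [-32, 10]
OVER    -> [-32, 10, -32]
PUSH -2 -> [-32, 10, -32, -2]
STORE 1 -> [-32, 10, -32]
NEG     -> [-32, 10, 32]
MUL     -> [-32, 320]
SWAP    -> [320, -32]

[320, -32]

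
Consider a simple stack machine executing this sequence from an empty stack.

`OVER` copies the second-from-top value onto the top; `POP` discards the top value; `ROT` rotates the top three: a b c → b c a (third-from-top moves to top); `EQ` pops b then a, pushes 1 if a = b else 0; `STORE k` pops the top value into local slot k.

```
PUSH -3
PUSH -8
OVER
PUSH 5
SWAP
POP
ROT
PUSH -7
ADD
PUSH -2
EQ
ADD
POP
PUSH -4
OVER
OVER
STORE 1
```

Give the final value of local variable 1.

PUSH -3  -3
PUSH -8  -3 -8
OVER     -3 -8 -3
PUSH 5   -3 -8 -3 5
SWAP     -3 -8 5 -3
POP      -3 -8 5
ROT      -8 5 -3
PUSH -7  -8 5 -3 -7
ADD      -8 5 -10
PUSH -2  -8 5 -10 -2
EQ       -8 5 0
ADD      -8 5
POP      -8
PUSH -4  -8 -4
OVER     -8 -4 -8
OVER     -8 -4 -8 -4
STORE 1  -8 -4 -8

-4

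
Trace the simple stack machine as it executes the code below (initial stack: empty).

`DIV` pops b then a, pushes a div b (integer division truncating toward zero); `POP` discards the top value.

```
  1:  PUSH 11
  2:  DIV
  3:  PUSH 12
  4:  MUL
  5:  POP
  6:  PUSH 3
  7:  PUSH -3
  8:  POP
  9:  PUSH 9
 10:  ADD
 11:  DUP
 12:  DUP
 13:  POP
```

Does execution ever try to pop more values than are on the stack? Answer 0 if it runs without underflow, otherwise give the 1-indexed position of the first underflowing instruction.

PUSH 11 : [11]
DIV  — needs 2 operands, stack has 1 → underflow

2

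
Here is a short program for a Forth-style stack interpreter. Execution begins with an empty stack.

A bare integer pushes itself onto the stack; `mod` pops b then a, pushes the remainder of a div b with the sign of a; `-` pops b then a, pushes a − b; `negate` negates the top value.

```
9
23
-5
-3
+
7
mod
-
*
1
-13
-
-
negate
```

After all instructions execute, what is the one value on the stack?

9       [9]
23      [9, 23]
-5      [9, 23, -5]
-3      [9, 23, -5, -3]
+       [9, 23, -8]
7       [9, 23, -8, 7]
mod     [9, 23, -1]
-       [9, 24]
*       [216]
1       [216, 1]
-13     [216, 1, -13]
-       [216, 14]
-       [202]
negate  [-202]

-202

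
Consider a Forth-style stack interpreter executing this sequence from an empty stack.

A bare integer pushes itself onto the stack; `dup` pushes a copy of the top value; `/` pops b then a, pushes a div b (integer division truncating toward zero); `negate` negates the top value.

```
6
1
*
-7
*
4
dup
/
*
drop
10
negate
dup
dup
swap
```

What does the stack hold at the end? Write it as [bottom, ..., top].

6      : 6
1      : 6 1
*      : 6
-7     : 6 -7
*      : -42
4      : -42 4
dup    : -42 4 4
/      : -42 1
*      : -42
drop   : (empty)
10     : 10
negate : -10
dup    : -10 -10
dup    : -10 -10 -10
swap   : -10 -10 -10

[-10, -10, -10]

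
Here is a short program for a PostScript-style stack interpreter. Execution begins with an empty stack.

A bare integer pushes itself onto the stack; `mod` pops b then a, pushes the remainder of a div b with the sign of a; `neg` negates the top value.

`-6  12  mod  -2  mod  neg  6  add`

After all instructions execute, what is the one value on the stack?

-6  -> [-6]
12  -> [-6, 12]
mod -> [-6]
-2  -> [-6, -2]
mod -> [0]
neg -> [0]
6   -> [0, 6]
add -> [6]

6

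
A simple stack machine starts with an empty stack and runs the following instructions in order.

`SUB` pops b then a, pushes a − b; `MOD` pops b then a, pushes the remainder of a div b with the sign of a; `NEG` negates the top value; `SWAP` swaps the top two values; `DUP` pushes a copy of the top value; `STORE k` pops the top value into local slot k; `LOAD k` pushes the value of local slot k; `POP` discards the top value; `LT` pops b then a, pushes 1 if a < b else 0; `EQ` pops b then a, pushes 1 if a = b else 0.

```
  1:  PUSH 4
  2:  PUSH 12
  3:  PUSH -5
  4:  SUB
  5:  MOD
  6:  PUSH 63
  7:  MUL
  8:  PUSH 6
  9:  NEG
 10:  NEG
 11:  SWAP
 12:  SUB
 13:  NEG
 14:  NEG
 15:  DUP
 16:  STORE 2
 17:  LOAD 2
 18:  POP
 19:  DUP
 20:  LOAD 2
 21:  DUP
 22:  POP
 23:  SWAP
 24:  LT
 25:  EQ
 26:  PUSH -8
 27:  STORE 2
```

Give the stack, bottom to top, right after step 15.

PUSH 4   [4]
PUSH 12  [4, 12]
PUSH -5  [4, 12, -5]
SUB      [4, 17]
MOD      [4]
PUSH 63  [4, 63]
MUL      [252]
PUSH 6   [252, 6]
NEG      [252, -6]
NEG      [252, 6]
SWAP     [6, 252]
SUB      [-246]
NEG      [246]
NEG      [-246]
DUP      [-246, -246]

[-246, -246]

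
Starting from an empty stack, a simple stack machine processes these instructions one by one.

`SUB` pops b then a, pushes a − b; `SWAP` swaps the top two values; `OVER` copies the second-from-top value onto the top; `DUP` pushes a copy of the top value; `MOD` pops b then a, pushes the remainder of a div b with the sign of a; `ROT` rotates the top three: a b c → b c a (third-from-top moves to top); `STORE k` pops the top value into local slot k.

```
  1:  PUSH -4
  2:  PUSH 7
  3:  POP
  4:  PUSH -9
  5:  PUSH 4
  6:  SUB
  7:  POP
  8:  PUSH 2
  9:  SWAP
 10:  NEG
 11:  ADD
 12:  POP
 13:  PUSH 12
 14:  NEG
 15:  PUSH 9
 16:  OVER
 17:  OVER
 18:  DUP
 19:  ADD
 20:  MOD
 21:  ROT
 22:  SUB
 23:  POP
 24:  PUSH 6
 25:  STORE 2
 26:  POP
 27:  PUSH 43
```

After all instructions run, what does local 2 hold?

PUSH -4  -4
PUSH 7   -4 7
POP      -4
PUSH -9  -4 -9
PUSH 4   -4 -9 4
SUB      -4 -13
POP      -4
PUSH 2   -4 2
SWAP     2 -4
NEG      2 4
ADD      6
POP      (empty)
PUSH 12  12
NEG      -12
PUSH 9   -12 9
OVER     -12 9 -12
OVER     -12 9 -12 9
DUP      -12 9 -12 9 9
ADD      -12 9 -12 18
MOD      -12 9 -12
ROT      9 -12 -12
SUB      9 0
POP      9
PUSH 6   9 6
STORE 2  9
POP      (empty)
PUSH 43  43

6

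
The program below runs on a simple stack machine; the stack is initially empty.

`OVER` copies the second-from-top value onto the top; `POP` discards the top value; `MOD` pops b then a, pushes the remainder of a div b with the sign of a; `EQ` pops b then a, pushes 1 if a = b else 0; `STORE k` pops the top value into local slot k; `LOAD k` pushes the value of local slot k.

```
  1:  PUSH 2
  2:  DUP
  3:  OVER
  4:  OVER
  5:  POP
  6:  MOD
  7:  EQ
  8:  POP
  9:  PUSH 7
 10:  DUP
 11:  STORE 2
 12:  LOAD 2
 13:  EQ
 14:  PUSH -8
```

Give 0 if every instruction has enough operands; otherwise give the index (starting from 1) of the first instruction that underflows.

0

PUSH 2  → [2]
DUP     → [2, 2]
OVER    → [2, 2, 2]
OVER    → [2, 2, 2, 2]
POP     → [2, 2, 2]
MOD     → [2, 0]
EQ      → [0]
POP     → []
PUSH 7  → [7]
DUP     → [7, 7]
STORE 2 → [7]
LOAD 2  → [7, 7]
EQ      → [1]
PUSH -8 → [1, -8]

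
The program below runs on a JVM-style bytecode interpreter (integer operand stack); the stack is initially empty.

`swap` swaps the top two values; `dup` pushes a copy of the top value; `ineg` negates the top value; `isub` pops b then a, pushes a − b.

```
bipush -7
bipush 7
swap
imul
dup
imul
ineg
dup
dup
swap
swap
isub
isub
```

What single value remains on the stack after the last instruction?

-2401

bipush -7 : [-7]
bipush 7  : [-7, 7]
swap      : [7, -7]
imul      : [-49]
dup       : [-49, -49]
imul      : [2401]
ineg      : [-2401]
dup       : [-2401, -2401]
dup       : [-2401, -2401, -2401]
swap      : [-2401, -2401, -2401]
swap      : [-2401, -2401, -2401]
isub      : [-2401, 0]
isub      : [-2401]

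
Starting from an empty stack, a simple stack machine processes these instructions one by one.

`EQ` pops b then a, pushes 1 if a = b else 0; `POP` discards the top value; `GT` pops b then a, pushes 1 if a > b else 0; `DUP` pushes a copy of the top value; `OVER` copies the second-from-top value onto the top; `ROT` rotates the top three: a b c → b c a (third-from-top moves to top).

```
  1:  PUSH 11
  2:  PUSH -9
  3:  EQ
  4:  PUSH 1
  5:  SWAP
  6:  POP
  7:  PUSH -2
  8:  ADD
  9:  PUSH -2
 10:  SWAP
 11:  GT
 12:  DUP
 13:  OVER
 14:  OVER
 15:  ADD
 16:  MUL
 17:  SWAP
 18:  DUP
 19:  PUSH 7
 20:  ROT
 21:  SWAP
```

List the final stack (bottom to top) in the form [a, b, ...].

[0, 0, 0, 7]

PUSH 11 → 11
PUSH -9 → 11 -9
EQ      → 0
PUSH 1  → 0 1
SWAP    → 1 0
POP     → 1
PUSH -2 → 1 -2
ADD     → -1
PUSH -2 → -1 -2
SWAP    → -2 -1
GT      → 0
DUP     → 0 0
OVER    → 0 0 0
OVER    → 0 0 0 0
ADD     → 0 0 0
MUL     → 0 0
SWAP    → 0 0
DUP     → 0 0 0
PUSH 7  → 0 0 0 7
ROT     → 0 0 7 0
SWAP    → 0 0 0 7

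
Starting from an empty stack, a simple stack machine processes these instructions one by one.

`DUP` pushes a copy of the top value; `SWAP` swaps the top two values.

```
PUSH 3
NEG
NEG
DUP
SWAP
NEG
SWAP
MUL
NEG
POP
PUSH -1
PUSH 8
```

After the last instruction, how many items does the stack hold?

PUSH 3  → 3
NEG     → -3
NEG     → 3
DUP     → 3 3
SWAP    → 3 3
NEG     → 3 -3
SWAP    → -3 3
MUL     → -9
NEG     → 9
POP     → (empty)
PUSH -1 → -1
PUSH 8  → -1 8

2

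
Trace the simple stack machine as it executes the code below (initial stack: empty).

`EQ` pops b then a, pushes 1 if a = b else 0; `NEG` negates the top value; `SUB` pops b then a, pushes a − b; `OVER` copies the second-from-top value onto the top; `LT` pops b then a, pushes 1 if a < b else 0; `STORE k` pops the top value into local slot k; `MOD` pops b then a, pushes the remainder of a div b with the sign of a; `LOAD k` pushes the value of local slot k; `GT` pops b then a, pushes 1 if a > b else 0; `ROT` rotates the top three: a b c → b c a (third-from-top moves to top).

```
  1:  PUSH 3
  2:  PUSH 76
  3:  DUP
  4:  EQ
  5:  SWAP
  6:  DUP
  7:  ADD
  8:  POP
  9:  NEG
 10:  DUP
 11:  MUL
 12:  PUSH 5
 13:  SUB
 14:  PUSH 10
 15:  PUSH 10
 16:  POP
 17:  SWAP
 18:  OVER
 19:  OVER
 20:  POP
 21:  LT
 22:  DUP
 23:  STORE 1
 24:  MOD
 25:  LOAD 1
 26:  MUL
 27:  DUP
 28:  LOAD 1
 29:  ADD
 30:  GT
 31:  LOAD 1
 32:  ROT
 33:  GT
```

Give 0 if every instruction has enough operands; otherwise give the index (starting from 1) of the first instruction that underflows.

32

PUSH 3  → 3
PUSH 76 → 3 76
DUP     → 3 76 76
EQ      → 3 1
SWAP    → 1 3
DUP     → 1 3 3
ADD     → 1 6
POP     → 1
NEG     → -1
DUP     → -1 -1
MUL     → 1
PUSH 5  → 1 5
SUB     → -4
PUSH 10 → -4 10
PUSH 10 → -4 10 10
POP     → -4 10
SWAP    → 10 -4
OVER    → 10 -4 10
OVER    → 10 -4 10 -4
POP     → 10 -4 10
LT      → 10 1
DUP     → 10 1 1
STORE 1 → 10 1
MOD     → 0
LOAD 1  → 0 1
MUL     → 0
DUP     → 0 0
LOAD 1  → 0 0 1
ADD     → 0 1
GT      → 0
LOAD 1  → 0 1
ROT  — needs 3 operands, stack has 2 → underflow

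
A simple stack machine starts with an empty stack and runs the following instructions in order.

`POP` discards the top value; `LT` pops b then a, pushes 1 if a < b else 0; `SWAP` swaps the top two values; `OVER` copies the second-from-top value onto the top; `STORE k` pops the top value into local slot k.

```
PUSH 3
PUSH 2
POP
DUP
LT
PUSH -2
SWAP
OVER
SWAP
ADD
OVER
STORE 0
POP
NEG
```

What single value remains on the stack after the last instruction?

2

PUSH 3   [3]
PUSH 2   [3, 2]
POP      [3]
DUP      [3, 3]
LT       [0]
PUSH -2  [0, -2]
SWAP     [-2, 0]
OVER     [-2, 0, -2]
SWAP     [-2, -2, 0]
ADD      [-2, -2]
OVER     [-2, -2, -2]
STORE 0  [-2, -2]
POP      [-2]
NEG      [2]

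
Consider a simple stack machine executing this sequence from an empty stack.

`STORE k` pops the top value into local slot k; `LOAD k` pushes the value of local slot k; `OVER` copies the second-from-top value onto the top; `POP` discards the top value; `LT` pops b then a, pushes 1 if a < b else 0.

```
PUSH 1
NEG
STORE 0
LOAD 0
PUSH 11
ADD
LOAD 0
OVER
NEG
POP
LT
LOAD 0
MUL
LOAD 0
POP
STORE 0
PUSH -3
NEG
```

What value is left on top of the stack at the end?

3

PUSH 1  → [1]
NEG     → [-1]
STORE 0 → []
LOAD 0  → [-1]
PUSH 11 → [-1, 11]
ADD     → [10]
LOAD 0  → [10, -1]
OVER    → [10, -1, 10]
NEG     → [10, -1, -10]
POP     → [10, -1]
LT      → [0]
LOAD 0  → [0, -1]
MUL     → [0]
LOAD 0  → [0, -1]
POP     → [0]
STORE 0 → []
PUSH -3 → [-3]
NEG     → [3]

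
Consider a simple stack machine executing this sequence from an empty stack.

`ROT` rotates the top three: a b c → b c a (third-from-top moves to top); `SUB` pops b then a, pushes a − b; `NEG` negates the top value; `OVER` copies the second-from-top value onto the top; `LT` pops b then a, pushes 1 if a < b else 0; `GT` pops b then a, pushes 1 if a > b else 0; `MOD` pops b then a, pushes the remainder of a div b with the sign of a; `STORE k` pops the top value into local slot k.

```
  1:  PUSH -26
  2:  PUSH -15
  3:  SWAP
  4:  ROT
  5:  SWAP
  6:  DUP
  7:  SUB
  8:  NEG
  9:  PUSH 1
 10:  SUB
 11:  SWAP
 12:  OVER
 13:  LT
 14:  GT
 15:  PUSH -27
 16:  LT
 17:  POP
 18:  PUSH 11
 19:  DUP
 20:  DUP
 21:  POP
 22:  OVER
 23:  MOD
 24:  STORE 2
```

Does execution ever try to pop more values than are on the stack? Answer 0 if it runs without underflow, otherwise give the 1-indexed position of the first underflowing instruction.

PUSH -26 → -26
PUSH -15 → -26 -15
SWAP     → -15 -26
ROT  — needs 3 operands, stack has 2 → underflow

4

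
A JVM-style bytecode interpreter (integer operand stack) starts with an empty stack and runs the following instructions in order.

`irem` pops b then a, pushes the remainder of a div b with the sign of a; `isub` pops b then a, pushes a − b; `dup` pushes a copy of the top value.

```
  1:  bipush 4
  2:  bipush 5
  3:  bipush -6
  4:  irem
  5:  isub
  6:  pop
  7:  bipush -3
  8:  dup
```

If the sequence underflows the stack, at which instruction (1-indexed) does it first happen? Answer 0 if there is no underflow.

0

bipush 4  -> 4
bipush 5  -> 4 5
bipush -6 -> 4 5 -6
irem      -> 4 5
isub      -> -1
pop       -> (empty)
bipush -3 -> -3
dup       -> -3 -3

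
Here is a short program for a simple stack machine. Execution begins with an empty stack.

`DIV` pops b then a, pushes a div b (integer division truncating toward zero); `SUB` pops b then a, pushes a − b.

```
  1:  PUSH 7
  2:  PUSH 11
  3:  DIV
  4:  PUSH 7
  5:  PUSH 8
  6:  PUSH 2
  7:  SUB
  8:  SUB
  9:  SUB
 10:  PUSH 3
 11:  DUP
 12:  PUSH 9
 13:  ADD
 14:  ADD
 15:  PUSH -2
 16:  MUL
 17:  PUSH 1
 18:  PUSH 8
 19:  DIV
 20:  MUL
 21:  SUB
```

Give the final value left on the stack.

PUSH 7  -> [7]
PUSH 11 -> [7, 11]
DIV     -> [0]
PUSH 7  -> [0, 7]
PUSH 8  -> [0, 7, 8]
PUSH 2  -> [0, 7, 8, 2]
SUB     -> [0, 7, 6]
SUB     -> [0, 1]
SUB     -> [-1]
PUSH 3  -> [-1, 3]
DUP     -> [-1, 3, 3]
PUSH 9  -> [-1, 3, 3, 9]
ADD     -> [-1, 3, 12]
ADD     -> [-1, 15]
PUSH -2 -> [-1, 15, -2]
MUL     -> [-1, -30]
PUSH 1  -> [-1, -30, 1]
PUSH 8  -> [-1, -30, 1, 8]
DIV     -> [-1, -30, 0]
MUL     -> [-1, 0]
SUB     -> [-1]

-1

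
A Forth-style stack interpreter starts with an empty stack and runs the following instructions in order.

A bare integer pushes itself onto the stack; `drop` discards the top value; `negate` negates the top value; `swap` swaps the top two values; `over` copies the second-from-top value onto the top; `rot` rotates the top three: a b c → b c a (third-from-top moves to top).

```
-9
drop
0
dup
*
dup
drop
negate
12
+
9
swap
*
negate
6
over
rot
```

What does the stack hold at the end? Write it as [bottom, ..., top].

[6, -108, -108]

-9     : [-9]
drop   : []
0      : [0]
dup    : [0, 0]
*      : [0]
dup    : [0, 0]
drop   : [0]
negate : [0]
12     : [0, 12]
+      : [12]
9      : [12, 9]
swap   : [9, 12]
*      : [108]
negate : [-108]
6      : [-108, 6]
over   : [-108, 6, -108]
rot    : [6, -108, -108]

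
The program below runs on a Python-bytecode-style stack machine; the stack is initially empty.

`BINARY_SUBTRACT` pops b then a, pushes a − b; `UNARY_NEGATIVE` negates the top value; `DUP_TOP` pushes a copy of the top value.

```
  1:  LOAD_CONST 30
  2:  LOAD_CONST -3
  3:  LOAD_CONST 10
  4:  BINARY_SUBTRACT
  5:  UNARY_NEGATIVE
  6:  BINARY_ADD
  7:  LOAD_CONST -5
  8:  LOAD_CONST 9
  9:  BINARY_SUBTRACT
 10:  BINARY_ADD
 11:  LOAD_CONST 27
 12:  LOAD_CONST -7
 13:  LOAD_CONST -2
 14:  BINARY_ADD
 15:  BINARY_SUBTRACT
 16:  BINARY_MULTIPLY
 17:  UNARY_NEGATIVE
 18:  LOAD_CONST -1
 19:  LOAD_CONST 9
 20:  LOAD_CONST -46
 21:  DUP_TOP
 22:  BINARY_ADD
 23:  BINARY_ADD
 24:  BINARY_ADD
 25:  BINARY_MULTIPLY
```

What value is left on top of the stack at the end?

LOAD_CONST 30   : 30
LOAD_CONST -3   : 30 -3
LOAD_CONST 10   : 30 -3 10
BINARY_SUBTRACT : 30 -13
UNARY_NEGATIVE  : 30 13
BINARY_ADD      : 43
LOAD_CONST -5   : 43 -5
LOAD_CONST 9    : 43 -5 9
BINARY_SUBTRACT : 43 -14
BINARY_ADD      : 29
LOAD_CONST 27   : 29 27
LOAD_CONST -7   : 29 27 -7
LOAD_CONST -2   : 29 27 -7 -2
BINARY_ADD      : 29 27 -9
BINARY_SUBTRACT : 29 36
BINARY_MULTIPLY : 1044
UNARY_NEGATIVE  : -1044
LOAD_CONST -1   : -1044 -1
LOAD_CONST 9    : -1044 -1 9
LOAD_CONST -46  : -1044 -1 9 -46
DUP_TOP         : -1044 -1 9 -46 -46
BINARY_ADD      : -1044 -1 9 -92
BINARY_ADD      : -1044 -1 -83
BINARY_ADD      : -1044 -84
BINARY_MULTIPLY : 87696

87696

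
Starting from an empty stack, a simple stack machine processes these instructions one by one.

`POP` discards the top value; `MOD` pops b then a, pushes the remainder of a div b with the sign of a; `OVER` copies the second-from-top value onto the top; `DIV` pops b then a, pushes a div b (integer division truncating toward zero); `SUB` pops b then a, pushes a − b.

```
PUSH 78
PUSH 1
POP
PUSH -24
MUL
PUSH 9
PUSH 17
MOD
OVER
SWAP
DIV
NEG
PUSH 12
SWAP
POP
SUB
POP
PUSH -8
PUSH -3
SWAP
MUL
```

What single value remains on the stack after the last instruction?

24

PUSH 78  → 78
PUSH 1   → 78 1
POP      → 78
PUSH -24 → 78 -24
MUL      → -1872
PUSH 9   → -1872 9
PUSH 17  → -1872 9 17
MOD      → -1872 9
OVER     → -1872 9 -1872
SWAP     → -1872 -1872 9
DIV      → -1872 -208
NEG      → -1872 208
PUSH 12  → -1872 208 12
SWAP     → -1872 12 208
POP      → -1872 12
SUB      → -1884
POP      → (empty)
PUSH -8  → -8
PUSH -3  → -8 -3
SWAP     → -3 -8
MUL      → 24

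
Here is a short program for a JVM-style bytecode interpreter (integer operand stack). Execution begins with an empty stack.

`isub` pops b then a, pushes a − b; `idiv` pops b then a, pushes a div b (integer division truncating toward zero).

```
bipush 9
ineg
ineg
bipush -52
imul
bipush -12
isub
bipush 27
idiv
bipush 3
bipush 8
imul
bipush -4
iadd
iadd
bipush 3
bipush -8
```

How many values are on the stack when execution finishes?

bipush 9   : 9
ineg       : -9
ineg       : 9
bipush -52 : 9 -52
imul       : -468
bipush -12 : -468 -12
isub       : -456
bipush 27  : -456 27
idiv       : -16
bipush 3   : -16 3
bipush 8   : -16 3 8
imul       : -16 24
bipush -4  : -16 24 -4
iadd       : -16 20
iadd       : 4
bipush 3   : 4 3
bipush -8  : 4 3 -8

3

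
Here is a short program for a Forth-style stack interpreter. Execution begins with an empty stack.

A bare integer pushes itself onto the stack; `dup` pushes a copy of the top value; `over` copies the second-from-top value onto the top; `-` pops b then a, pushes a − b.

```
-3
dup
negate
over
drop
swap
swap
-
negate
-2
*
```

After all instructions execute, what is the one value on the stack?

-3     -> [-3]
dup    -> [-3, -3]
negate -> [-3, 3]
over   -> [-3, 3, -3]
drop   -> [-3, 3]
swap   -> [3, -3]
swap   -> [-3, 3]
-      -> [-6]
negate -> [6]
-2     -> [6, -2]
*      -> [-12]

-12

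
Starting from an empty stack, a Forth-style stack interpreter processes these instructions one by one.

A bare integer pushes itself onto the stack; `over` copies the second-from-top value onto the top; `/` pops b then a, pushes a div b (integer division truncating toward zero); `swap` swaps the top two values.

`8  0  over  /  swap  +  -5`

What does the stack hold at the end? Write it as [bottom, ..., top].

[8, -5]

8     [8]
0     [8, 0]
over  [8, 0, 8]
/     [8, 0]
swap  [0, 8]
+     [8]
-5    [8, -5]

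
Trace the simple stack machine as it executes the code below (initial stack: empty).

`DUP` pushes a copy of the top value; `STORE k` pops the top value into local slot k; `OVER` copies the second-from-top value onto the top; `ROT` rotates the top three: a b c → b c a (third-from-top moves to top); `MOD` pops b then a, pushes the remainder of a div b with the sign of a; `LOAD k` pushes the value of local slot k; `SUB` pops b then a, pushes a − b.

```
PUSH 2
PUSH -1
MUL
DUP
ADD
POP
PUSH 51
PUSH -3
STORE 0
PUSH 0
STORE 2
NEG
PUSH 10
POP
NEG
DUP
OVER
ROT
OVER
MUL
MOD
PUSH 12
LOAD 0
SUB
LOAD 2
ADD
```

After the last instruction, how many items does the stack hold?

PUSH 2  : [2]
PUSH -1 : [2, -1]
MUL     : [-2]
DUP     : [-2, -2]
ADD     : [-4]
POP     : []
PUSH 51 : [51]
PUSH -3 : [51, -3]
STORE 0 : [51]
PUSH 0  : [51, 0]
STORE 2 : [51]
NEG     : [-51]
PUSH 10 : [-51, 10]
POP     : [-51]
NEG     : [51]
DUP     : [51, 51]
OVER    : [51, 51, 51]
ROT     : [51, 51, 51]
OVER    : [51, 51, 51, 51]
MUL     : [51, 51, 2601]
MOD     : [51, 51]
PUSH 12 : [51, 51, 12]
LOAD 0  : [51, 51, 12, -3]
SUB     : [51, 51, 15]
LOAD 2  : [51, 51, 15, 0]
ADD     : [51, 51, 15]

3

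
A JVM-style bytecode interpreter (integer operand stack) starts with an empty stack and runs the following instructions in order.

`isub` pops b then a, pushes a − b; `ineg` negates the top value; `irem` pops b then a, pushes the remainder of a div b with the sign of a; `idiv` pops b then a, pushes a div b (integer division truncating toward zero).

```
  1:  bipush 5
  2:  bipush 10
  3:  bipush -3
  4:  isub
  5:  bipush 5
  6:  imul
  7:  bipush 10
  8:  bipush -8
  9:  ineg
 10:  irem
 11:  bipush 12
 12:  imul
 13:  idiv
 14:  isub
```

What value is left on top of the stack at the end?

bipush 5  → [5]
bipush 10 → [5, 10]
bipush -3 → [5, 10, -3]
isub      → [5, 13]
bipush 5  → [5, 13, 5]
imul      → [5, 65]
bipush 10 → [5, 65, 10]
bipush -8 → [5, 65, 10, -8]
ineg      → [5, 65, 10, 8]
irem      → [5, 65, 2]
bipush 12 → [5, 65, 2, 12]
imul      → [5, 65, 24]
idiv      → [5, 2]
isub      → [3]

3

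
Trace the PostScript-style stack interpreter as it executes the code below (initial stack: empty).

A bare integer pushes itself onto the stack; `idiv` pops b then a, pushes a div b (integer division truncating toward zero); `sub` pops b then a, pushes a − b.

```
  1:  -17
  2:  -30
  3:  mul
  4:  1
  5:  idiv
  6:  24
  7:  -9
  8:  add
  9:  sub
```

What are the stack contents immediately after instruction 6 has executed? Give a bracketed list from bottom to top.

[510, 24]

-17  : -17
-30  : -17 -30
mul  : 510
1    : 510 1
idiv : 510
24   : 510 24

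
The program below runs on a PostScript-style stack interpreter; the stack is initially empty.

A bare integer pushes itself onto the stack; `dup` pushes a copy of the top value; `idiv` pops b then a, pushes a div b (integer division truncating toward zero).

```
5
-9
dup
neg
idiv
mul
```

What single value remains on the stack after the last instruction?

5     5
-9    5 -9
dup   5 -9 -9
neg   5 -9 9
idiv  5 -1
mul   -5

-5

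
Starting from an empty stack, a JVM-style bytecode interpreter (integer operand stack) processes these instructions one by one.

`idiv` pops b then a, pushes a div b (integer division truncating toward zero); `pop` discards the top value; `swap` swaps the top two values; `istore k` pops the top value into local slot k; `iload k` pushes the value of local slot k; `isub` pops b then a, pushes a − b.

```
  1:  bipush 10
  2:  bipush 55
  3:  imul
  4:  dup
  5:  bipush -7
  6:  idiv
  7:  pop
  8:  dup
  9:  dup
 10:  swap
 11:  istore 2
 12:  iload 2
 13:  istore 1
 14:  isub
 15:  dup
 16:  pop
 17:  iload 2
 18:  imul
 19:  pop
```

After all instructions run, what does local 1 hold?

550

bipush 10 → [10]
bipush 55 → [10, 55]
imul      → [550]
dup       → [550, 550]
bipush -7 → [550, 550, -7]
idiv      → [550, -78]
pop       → [550]
dup       → [550, 550]
dup       → [550, 550, 550]
swap      → [550, 550, 550]
istore 2  → [550, 550]
iload 2   → [550, 550, 550]
istore 1  → [550, 550]
isub      → [0]
dup       → [0, 0]
pop       → [0]
iload 2   → [0, 550]
imul      → [0]
pop       → []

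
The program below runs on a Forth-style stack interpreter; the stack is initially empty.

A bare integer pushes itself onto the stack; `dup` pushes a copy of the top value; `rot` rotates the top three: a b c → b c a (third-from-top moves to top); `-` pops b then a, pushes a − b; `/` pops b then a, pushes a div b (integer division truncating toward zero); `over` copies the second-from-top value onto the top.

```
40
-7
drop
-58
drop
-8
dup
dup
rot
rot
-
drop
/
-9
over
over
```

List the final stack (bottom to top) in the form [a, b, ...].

40   → [40]
-7   → [40, -7]
drop → [40]
-58  → [40, -58]
drop → [40]
-8   → [40, -8]
dup  → [40, -8, -8]
dup  → [40, -8, -8, -8]
rot  → [40, -8, -8, -8]
rot  → [40, -8, -8, -8]
-    → [40, -8, 0]
drop → [40, -8]
/    → [-5]
-9   → [-5, -9]
over → [-5, -9, -5]
over → [-5, -9, -5, -9]

[-5, -9, -5, -9]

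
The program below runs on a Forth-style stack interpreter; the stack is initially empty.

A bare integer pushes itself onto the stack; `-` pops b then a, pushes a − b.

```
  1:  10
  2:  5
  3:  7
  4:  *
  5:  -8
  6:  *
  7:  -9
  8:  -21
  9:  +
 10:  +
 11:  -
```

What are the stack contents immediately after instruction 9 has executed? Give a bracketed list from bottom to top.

10  -> [10]
5   -> [10, 5]
7   -> [10, 5, 7]
*   -> [10, 35]
-8  -> [10, 35, -8]
*   -> [10, -280]
-9  -> [10, -280, -9]
-21 -> [10, -280, -9, -21]
+   -> [10, -280, -30]

[10, -280, -30]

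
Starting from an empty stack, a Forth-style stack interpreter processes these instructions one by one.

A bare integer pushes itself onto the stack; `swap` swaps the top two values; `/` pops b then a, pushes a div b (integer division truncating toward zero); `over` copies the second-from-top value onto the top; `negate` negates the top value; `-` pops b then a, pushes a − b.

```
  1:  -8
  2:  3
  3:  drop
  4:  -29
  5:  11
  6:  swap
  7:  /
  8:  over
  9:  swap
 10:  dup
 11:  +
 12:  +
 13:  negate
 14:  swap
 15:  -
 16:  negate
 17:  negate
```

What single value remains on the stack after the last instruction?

-8     -> -8
3      -> -8 3
drop   -> -8
-29    -> -8 -29
11     -> -8 -29 11
swap   -> -8 11 -29
/      -> -8 0
over   -> -8 0 -8
swap   -> -8 -8 0
dup    -> -8 -8 0 0
+      -> -8 -8 0
+      -> -8 -8
negate -> -8 8
swap   -> 8 -8
-      -> 16
negate -> -16
negate -> 16

16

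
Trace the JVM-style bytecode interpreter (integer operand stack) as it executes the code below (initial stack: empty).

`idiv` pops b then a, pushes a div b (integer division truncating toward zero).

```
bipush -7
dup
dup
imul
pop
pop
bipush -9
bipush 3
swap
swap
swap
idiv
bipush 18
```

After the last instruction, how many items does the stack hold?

bipush -7 → [-7]
dup       → [-7, -7]
dup       → [-7, -7, -7]
imul      → [-7, 49]
pop       → [-7]
pop       → []
bipush -9 → [-9]
bipush 3  → [-9, 3]
swap      → [3, -9]
swap      → [-9, 3]
swap      → [3, -9]
idiv      → [0]
bipush 18 → [0, 18]

2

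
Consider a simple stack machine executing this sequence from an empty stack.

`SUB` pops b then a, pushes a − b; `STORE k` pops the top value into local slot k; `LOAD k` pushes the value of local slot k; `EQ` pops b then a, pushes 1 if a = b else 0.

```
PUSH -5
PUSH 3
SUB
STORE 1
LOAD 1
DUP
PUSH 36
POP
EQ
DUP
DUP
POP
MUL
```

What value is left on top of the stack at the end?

1

PUSH -5 → -5
PUSH 3  → -5 3
SUB     → -8
STORE 1 → (empty)
LOAD 1  → -8
DUP     → -8 -8
PUSH 36 → -8 -8 36
POP     → -8 -8
EQ      → 1
DUP     → 1 1
DUP     → 1 1 1
POP     → 1 1
MUL     → 1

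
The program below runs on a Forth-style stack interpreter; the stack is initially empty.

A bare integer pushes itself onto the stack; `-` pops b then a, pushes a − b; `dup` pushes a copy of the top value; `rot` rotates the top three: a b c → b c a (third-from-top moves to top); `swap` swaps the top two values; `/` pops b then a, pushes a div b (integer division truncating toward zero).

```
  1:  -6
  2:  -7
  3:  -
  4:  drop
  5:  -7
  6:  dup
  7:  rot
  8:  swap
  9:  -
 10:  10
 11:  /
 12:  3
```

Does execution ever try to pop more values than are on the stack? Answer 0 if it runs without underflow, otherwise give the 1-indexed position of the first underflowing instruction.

-6    -6
-7    -6 -7
-     1
drop  (empty)
-7    -7
dup   -7 -7
rot  — needs 3 operands, stack has 2 → underflow

7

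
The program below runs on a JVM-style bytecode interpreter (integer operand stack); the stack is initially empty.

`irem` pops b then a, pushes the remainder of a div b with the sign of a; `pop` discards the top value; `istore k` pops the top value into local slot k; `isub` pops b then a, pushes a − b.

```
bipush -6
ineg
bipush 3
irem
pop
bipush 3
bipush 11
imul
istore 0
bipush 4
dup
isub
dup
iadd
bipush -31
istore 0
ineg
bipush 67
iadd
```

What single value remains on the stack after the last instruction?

bipush -6  → [-6]
ineg       → [6]
bipush 3   → [6, 3]
irem       → [0]
pop        → []
bipush 3   → [3]
bipush 11  → [3, 11]
imul       → [33]
istore 0   → []
bipush 4   → [4]
dup        → [4, 4]
isub       → [0]
dup        → [0, 0]
iadd       → [0]
bipush -31 → [0, -31]
istore 0   → [0]
ineg       → [0]
bipush 67  → [0, 67]
iadd       → [67]

67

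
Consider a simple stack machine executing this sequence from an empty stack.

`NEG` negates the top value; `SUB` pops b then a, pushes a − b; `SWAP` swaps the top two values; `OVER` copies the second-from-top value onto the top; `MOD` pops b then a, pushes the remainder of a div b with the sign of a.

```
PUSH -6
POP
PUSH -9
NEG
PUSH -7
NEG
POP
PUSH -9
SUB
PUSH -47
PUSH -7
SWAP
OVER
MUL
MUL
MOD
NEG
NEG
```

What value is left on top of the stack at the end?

PUSH -6  -> [-6]
POP      -> []
PUSH -9  -> [-9]
NEG      -> [9]
PUSH -7  -> [9, -7]
NEG      -> [9, 7]
POP      -> [9]
PUSH -9  -> [9, -9]
SUB      -> [18]
PUSH -47 -> [18, -47]
PUSH -7  -> [18, -47, -7]
SWAP     -> [18, -7, -47]
OVER     -> [18, -7, -47, -7]
MUL      -> [18, -7, 329]
MUL      -> [18, -2303]
MOD      -> [18]
NEG      -> [-18]
NEG      -> [18]

18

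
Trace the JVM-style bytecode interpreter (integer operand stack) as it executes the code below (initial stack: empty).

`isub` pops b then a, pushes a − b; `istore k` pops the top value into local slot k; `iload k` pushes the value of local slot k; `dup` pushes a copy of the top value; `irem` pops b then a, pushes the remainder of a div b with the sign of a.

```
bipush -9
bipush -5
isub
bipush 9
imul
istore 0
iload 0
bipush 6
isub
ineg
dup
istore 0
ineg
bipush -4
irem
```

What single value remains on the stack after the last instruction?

-2

bipush -9 -> [-9]
bipush -5 -> [-9, -5]
isub      -> [-4]
bipush 9  -> [-4, 9]
imul      -> [-36]
istore 0  -> []
iload 0   -> [-36]
bipush 6  -> [-36, 6]
isub      -> [-42]
ineg      -> [42]
dup       -> [42, 42]
istore 0  -> [42]
ineg      -> [-42]
bipush -4 -> [-42, -4]
irem      -> [-2]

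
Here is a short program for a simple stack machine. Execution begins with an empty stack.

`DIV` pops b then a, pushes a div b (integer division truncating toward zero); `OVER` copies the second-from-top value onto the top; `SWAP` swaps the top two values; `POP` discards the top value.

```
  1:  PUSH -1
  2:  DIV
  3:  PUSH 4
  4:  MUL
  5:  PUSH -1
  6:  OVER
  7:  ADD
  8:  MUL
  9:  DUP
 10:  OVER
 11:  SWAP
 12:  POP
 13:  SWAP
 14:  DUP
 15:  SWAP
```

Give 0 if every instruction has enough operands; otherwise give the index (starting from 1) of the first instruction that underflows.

2

PUSH -1 → -1
DIV  — needs 2 operands, stack has 1 → underflow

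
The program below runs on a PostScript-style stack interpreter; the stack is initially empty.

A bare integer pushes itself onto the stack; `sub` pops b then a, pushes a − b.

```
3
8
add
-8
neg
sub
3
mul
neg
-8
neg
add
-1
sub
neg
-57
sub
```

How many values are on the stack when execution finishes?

1

3    [3]
8    [3, 8]
add  [11]
-8   [11, -8]
neg  [11, 8]
sub  [3]
3    [3, 3]
mul  [9]
neg  [-9]
-8   [-9, -8]
neg  [-9, 8]
add  [-1]
-1   [-1, -1]
sub  [0]
neg  [0]
-57  [0, -57]
sub  [57]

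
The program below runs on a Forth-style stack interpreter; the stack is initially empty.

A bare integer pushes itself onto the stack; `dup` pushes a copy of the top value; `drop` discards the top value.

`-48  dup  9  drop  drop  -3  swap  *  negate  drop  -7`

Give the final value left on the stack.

-48    : -48
dup    : -48 -48
9      : -48 -48 9
drop   : -48 -48
drop   : -48
-3     : -48 -3
swap   : -3 -48
*      : 144
negate : -144
drop   : (empty)
-7     : -7

-7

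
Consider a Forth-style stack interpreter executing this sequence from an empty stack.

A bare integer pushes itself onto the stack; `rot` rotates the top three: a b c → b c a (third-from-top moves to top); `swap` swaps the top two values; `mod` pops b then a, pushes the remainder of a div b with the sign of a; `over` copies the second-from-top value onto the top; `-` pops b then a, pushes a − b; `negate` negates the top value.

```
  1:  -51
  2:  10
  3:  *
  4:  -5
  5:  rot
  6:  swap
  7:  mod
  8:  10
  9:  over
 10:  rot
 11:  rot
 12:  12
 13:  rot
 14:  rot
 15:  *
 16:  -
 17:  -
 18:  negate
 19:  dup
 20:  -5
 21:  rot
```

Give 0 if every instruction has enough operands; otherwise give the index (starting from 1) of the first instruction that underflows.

-51 → [-51]
10  → [-51, 10]
*   → [-510]
-5  → [-510, -5]
rot  — needs 3 operands, stack has 2 → underflow

5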